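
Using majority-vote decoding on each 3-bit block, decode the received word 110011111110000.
Split into 3-bit blocks and majority-vote each:
  block 1 = 110: 2 ones, 1 zeros → 1
  block 2 = 011: 2 ones, 1 zeros → 1
  block 3 = 111: 3 ones, 0 zeros → 1
  block 4 = 110: 2 ones, 1 zeros → 1
  block 5 = 000: 0 ones, 3 zeros → 0
Decoded = 11110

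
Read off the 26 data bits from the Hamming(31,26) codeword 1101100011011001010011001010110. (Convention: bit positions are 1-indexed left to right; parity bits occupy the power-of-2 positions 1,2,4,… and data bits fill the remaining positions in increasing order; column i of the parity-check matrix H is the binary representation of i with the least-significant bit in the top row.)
Parity bits occupy power-of-2 positions; data bits are at positions {3,5,6,7,9,10,11,12,13,14,15,17,18,19,20,21,22,23,24,25,26,27,28,29,30,31} (1-indexed).
Extract: c[3]=0 c[5]=1 c[6]=0 c[7]=0 c[9]=1 c[10]=1 c[11]=0 c[12]=1 c[13]=1 c[14]=0 c[15]=0 c[17]=0 c[18]=1 c[19]=0 c[20]=0 c[21]=1 c[22]=1 c[23]=0 c[24]=0 c[25]=1 c[26]=0 c[27]=1 c[28]=0 c[29]=1 c[30]=1 c[31]=0
Data = 01001101100010011001010110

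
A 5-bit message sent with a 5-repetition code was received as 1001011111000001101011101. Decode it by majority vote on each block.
Split into 5-bit blocks and majority-vote each:
  block 1 = 10010: 2 ones, 3 zeros → 0
  block 2 = 11111: 5 ones, 0 zeros → 1
  block 3 = 00000: 0 ones, 5 zeros → 0
  block 4 = 11010: 3 ones, 2 zeros → 1
  block 5 = 11101: 4 ones, 1 zeros → 1
Decoded = 01011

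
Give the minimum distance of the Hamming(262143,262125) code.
d_min = 3 (every single-error-correcting Hamming code has d_min = 3).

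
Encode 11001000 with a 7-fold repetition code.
Repeat each bit 7× and concatenate:
1→1111111  1→1111111  0→0000000  0→0000000  1→1111111  0→0000000  0→0000000  0→0000000
Codeword = 11111111111111000000000000001111111000000000000000000000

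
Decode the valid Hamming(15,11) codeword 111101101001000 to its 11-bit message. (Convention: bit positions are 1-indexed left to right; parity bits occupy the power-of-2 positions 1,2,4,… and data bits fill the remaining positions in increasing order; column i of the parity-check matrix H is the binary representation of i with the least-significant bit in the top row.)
Parity bits occupy power-of-2 positions; data bits are at positions {3,5,6,7,9,10,11,12,13,14,15} (1-indexed).
Extract: c[3]=1 c[5]=0 c[6]=1 c[7]=1 c[9]=1 c[10]=0 c[11]=0 c[12]=1 c[13]=0 c[14]=0 c[15]=0
Data = 10111001000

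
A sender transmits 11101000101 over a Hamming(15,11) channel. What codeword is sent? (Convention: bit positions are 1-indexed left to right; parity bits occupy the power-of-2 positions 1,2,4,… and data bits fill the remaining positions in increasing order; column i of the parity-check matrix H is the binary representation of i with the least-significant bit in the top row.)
Codeword c = d · G (mod 2), d = 11101000101:
  c[0] = d·G[:,0] = (11101000101)·(11011010101) mod 2 = 1+1+0+0+1+0+0+0+1+0+1 mod 2 = 1
  c[1] = d·G[:,1] = (11101000101)·(10110110011) mod 2 = 1+0+1+0+0+0+0+0+0+0+1 mod 2 = 1
  c[2] = d·G[:,2] = (11101000101)·(10000000000) mod 2 = 1+0+0+0+0+0+0+0+0+0+0 mod 2 = 1
  c[3] = d·G[:,3] = (11101000101)·(01110001111) mod 2 = 0+1+1+0+0+0+0+0+1+0+1 mod 2 = 0
  c[4] = d·G[:,4] = (11101000101)·(01000000000) mod 2 = 0+1+0+0+0+0+0+0+0+0+0 mod 2 = 1
  c[5] = d·G[:,5] = (11101000101)·(00100000000) mod 2 = 0+0+1+0+0+0+0+0+0+0+0 mod 2 = 1
  c[6] = d·G[:,6] = (11101000101)·(00010000000) mod 2 = 0+0+0+0+0+0+0+0+0+0+0 mod 2 = 0
  c[7] = d·G[:,7] = (11101000101)·(00001111111) mod 2 = 0+0+0+0+1+0+0+0+1+0+1 mod 2 = 1
  c[8] = d·G[:,8] = (11101000101)·(00001000000) mod 2 = 0+0+0+0+1+0+0+0+0+0+0 mod 2 = 1
  c[9] = d·G[:,9] = (11101000101)·(00000100000) mod 2 = 0+0+0+0+0+0+0+0+0+0+0 mod 2 = 0
  c[10] = d·G[:,10] = (11101000101)·(00000010000) mod 2 = 0+0+0+0+0+0+0+0+0+0+0 mod 2 = 0
  c[11] = d·G[:,11] = (11101000101)·(00000001000) mod 2 = 0+0+0+0+0+0+0+0+0+0+0 mod 2 = 0
  c[12] = d·G[:,12] = (11101000101)·(00000000100) mod 2 = 0+0+0+0+0+0+0+0+1+0+0 mod 2 = 1
  c[13] = d·G[:,13] = (11101000101)·(00000000010) mod 2 = 0+0+0+0+0+0+0+0+0+0+0 mod 2 = 0
  c[14] = d·G[:,14] = (11101000101)·(00000000001) mod 2 = 0+0+0+0+0+0+0+0+0+0+1 mod 2 = 1
Codeword = 111011011000101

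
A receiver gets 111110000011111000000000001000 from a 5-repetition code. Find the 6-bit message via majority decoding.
Split into 5-bit blocks and majority-vote each:
  block 1 = 11111: 5 ones, 0 zeros → 1
  block 2 = 00000: 0 ones, 5 zeros → 0
  block 3 = 11111: 5 ones, 0 zeros → 1
  block 4 = 00000: 0 ones, 5 zeros → 0
  block 5 = 00000: 0 ones, 5 zeros → 0
  block 6 = 01000: 1 ones, 4 zeros → 0
Decoded = 101000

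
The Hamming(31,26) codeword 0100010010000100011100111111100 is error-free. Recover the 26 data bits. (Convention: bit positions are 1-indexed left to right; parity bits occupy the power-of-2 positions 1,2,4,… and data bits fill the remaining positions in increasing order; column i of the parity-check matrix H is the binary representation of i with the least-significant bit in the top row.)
Parity bits occupy power-of-2 positions; data bits are at positions {3,5,6,7,9,10,11,12,13,14,15,17,18,19,20,21,22,23,24,25,26,27,28,29,30,31} (1-indexed).
Extract: c[3]=0 c[5]=0 c[6]=1 c[7]=0 c[9]=1 c[10]=0 c[11]=0 c[12]=0 c[13]=0 c[14]=1 c[15]=0 c[17]=0 c[18]=1 c[19]=1 c[20]=1 c[21]=0 c[22]=0 c[23]=1 c[24]=1 c[25]=1 c[26]=1 c[27]=1 c[28]=1 c[29]=1 c[30]=0 c[31]=0
Data = 00101000010011100111111100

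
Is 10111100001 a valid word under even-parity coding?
Sum of all bits: 1+0+1+1+1+1+0+0+0+0+1 = 6; 6 mod 2 = 0. Result is 0 → valid parity.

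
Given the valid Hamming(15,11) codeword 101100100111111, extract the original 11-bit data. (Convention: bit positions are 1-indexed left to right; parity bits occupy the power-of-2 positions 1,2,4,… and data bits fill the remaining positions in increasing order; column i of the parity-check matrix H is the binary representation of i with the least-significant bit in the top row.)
Parity bits occupy power-of-2 positions; data bits are at positions {3,5,6,7,9,10,11,12,13,14,15} (1-indexed).
Extract: c[3]=1 c[5]=0 c[6]=0 c[7]=1 c[9]=0 c[10]=1 c[11]=1 c[12]=1 c[13]=1 c[14]=1 c[15]=1
Data = 10010111111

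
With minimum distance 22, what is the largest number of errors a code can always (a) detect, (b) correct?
(a) Detection requires d_min ≥ e+1, so e ≤ d_min − 1 = 21.
(b) Correction requires d_min ≥ 2t+1, so t ≤ ⌊(d_min − 1)/2⌋ = ⌊21/2⌋ = 10.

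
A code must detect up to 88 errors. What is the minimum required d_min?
Detecting e errors requires d_min ≥ e + 1 = 88 + 1 = 89.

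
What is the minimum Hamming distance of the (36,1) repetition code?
d_min = 36 (the only two codewords are 0…0 and 1…1, differing in all 36 positions).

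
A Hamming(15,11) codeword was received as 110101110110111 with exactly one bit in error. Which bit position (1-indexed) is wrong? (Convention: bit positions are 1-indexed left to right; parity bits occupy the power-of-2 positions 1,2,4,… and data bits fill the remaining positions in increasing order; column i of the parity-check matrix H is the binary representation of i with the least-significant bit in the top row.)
Syndrome s = H · r^T (mod 2), r = 110101110110111:
  s[0] = (101010101010101)·(110101110110111) mod 2 = 1+0+0+0+0+0+1+0+0+0+1+0+1+0+1 mod 2 = 1
  s[1] = (011001100110011)·(110101110110111) mod 2 = 0+1+0+0+0+1+1+0+0+1+1+0+0+1+1 mod 2 = 1
  s[2] = (000111100001111)·(110101110110111) mod 2 = 0+0+0+1+0+1+1+0+0+0+0+0+1+1+1 mod 2 = 0
  s[3] = (000000011111111)·(110101110110111) mod 2 = 0+0+0+0+0+0+0+1+0+1+1+0+1+1+1 mod 2 = 0
Syndrome = 1100
Column i of H is the binary representation of i, so the syndrome is the binary index of the flipped bit.
Read s = 1100 with s[0] as LSB: 1·2^0 + 1·2^1 + 0·2^2 + 0·2^3 = 3.
Error is at bit position 3.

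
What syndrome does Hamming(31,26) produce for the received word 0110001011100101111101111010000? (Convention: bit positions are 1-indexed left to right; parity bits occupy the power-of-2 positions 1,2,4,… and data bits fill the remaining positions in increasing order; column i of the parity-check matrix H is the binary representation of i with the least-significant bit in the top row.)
Syndrome s = H · r^T (mod 2), r = 0110001011100101111101111010000:
  s[0] = (1010101010101010101010101010101)·(0110001011100101111101111010000) mod 2 = 0+0+1+0+0+0+1+0+1+0+1+0+0+0+0+0+1+0+1+0+0+0+1+0+1+0+1+0+0+0+0 mod 2 = 1
  s[1] = (0110011001100110011001100110011)·(0110001011100101111101111010000) mod 2 = 0+1+1+0+0+0+1+0+0+1+1+0+0+1+0+0+0+1+1+0+0+1+1+0+0+0+1+0+0+0+0 mod 2 = 1
  s[2] = (0001111000011110000111100001111)·(0110001011100101111101111010000) mod 2 = 0+0+0+0+0+0+1+0+0+0+0+0+0+1+0+0+0+0+0+1+0+1+1+0+0+0+0+0+0+0+0 mod 2 = 1
  s[3] = (0000000111111110000000011111111)·(0110001011100101111101111010000) mod 2 = 0+0+0+0+0+0+0+0+1+1+1+0+0+1+0+0+0+0+0+0+0+0+0+1+1+0+1+0+0+0+0 mod 2 = 1
  s[4] = (0000000000000001111111111111111)·(0110001011100101111101111010000) mod 2 = 0+0+0+0+0+0+0+0+0+0+0+0+0+0+0+1+1+1+1+1+0+1+1+1+1+0+1+0+0+0+0 mod 2 = 0
Syndrome = 11110
Non-zero syndrome: error at position 15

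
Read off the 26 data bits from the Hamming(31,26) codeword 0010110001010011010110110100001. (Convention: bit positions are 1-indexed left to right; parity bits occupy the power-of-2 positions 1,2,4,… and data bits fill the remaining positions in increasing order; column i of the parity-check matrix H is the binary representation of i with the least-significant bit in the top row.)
Parity bits occupy power-of-2 positions; data bits are at positions {3,5,6,7,9,10,11,12,13,14,15,17,18,19,20,21,22,23,24,25,26,27,28,29,30,31} (1-indexed).
Extract: c[3]=1 c[5]=1 c[6]=1 c[7]=0 c[9]=0 c[10]=1 c[11]=0 c[12]=1 c[13]=0 c[14]=0 c[15]=1 c[17]=0 c[18]=1 c[19]=0 c[20]=1 c[21]=1 c[22]=0 c[23]=1 c[24]=1 c[25]=0 c[26]=1 c[27]=0 c[28]=0 c[29]=0 c[30]=0 c[31]=1
Data = 11100101001010110110100001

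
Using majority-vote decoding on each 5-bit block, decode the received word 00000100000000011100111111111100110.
Split into 5-bit blocks and majority-vote each:
  block 1 = 00000: 0 ones, 5 zeros → 0
  block 2 = 10000: 1 ones, 4 zeros → 0
  block 3 = 00000: 0 ones, 5 zeros → 0
  block 4 = 11100: 3 ones, 2 zeros → 1
  block 5 = 11111: 5 ones, 0 zeros → 1
  block 6 = 11111: 5 ones, 0 zeros → 1
  block 7 = 00110: 2 ones, 3 zeros → 0
Decoded = 0001110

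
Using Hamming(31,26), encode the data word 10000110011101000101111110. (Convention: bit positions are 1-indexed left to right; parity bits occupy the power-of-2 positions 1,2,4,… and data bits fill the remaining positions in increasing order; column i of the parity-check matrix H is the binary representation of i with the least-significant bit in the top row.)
Codeword c = d · G (mod 2), d = 10000110011101000101111110:
  c[0] = d·G[:,0] = (10000110011101000101111110)·(11011010101101010101010101) mod 2 = 1+0+0+0+0+0+1+0+0+0+1+1+0+1+0+0+0+1+0+1+0+1+0+1+0+0 mod 2 = 1
  c[1] = d·G[:,1] = (10000110011101000101111110)·(10110110011011001100110011) mod 2 = 1+0+0+0+0+1+1+0+0+1+1+0+0+1+0+0+0+1+0+0+1+1+0+0+1+0 mod 2 = 0
  c[2] = d·G[:,2] = (10000110011101000101111110)·(10000000000000000000000000) mod 2 = 1+0+0+0+0+0+0+0+0+0+0+0+0+0+0+0+0+0+0+0+0+0+0+0+0+0 mod 2 = 1
  c[3] = d·G[:,3] = (10000110011101000101111110)·(01110001111000111100001111) mod 2 = 0+0+0+0+0+0+0+0+0+1+1+0+0+0+0+0+0+1+0+0+0+0+1+1+1+0 mod 2 = 0
  c[4] = d·G[:,4] = (10000110011101000101111110)·(01000000000000000000000000) mod 2 = 0+0+0+0+0+0+0+0+0+0+0+0+0+0+0+0+0+0+0+0+0+0+0+0+0+0 mod 2 = 0
  c[5] = d·G[:,5] = (10000110011101000101111110)·(00100000000000000000000000) mod 2 = 0+0+0+0+0+0+0+0+0+0+0+0+0+0+0+0+0+0+0+0+0+0+0+0+0+0 mod 2 = 0
  c[6] = d·G[:,6] = (10000110011101000101111110)·(00010000000000000000000000) mod 2 = 0+0+0+0+0+0+0+0+0+0+0+0+0+0+0+0+0+0+0+0+0+0+0+0+0+0 mod 2 = 0
  c[7] = d·G[:,7] = (10000110011101000101111110)·(00001111111000000011111111) mod 2 = 0+0+0+0+0+1+1+0+0+1+1+0+0+0+0+0+0+0+0+1+1+1+1+1+1+0 mod 2 = 0
  c[8] = d·G[:,8] = (10000110011101000101111110)·(00001000000000000000000000) mod 2 = 0+0+0+0+0+0+0+0+0+0+0+0+0+0+0+0+0+0+0+0+0+0+0+0+0+0 mod 2 = 0
  c[9] = d·G[:,9] = (10000110011101000101111110)·(00000100000000000000000000) mod 2 = 0+0+0+0+0+1+0+0+0+0+0+0+0+0+0+0+0+0+0+0+0+0+0+0+0+0 mod 2 = 1
  c[10] = d·G[:,10] = (10000110011101000101111110)·(00000010000000000000000000) mod 2 = 0+0+0+0+0+0+1+0+0+0+0+0+0+0+0+0+0+0+0+0+0+0+0+0+0+0 mod 2 = 1
  c[11] = d·G[:,11] = (10000110011101000101111110)·(00000001000000000000000000) mod 2 = 0+0+0+0+0+0+0+0+0+0+0+0+0+0+0+0+0+0+0+0+0+0+0+0+0+0 mod 2 = 0
  c[12] = d·G[:,12] = (10000110011101000101111110)·(00000000100000000000000000) mod 2 = 0+0+0+0+0+0+0+0+0+0+0+0+0+0+0+0+0+0+0+0+0+0+0+0+0+0 mod 2 = 0
  c[13] = d·G[:,13] = (10000110011101000101111110)·(00000000010000000000000000) mod 2 = 0+0+0+0+0+0+0+0+0+1+0+0+0+0+0+0+0+0+0+0+0+0+0+0+0+0 mod 2 = 1
  c[14] = d·G[:,14] = (10000110011101000101111110)·(00000000001000000000000000) mod 2 = 0+0+0+0+0+0+0+0+0+0+1+0+0+0+0+0+0+0+0+0+0+0+0+0+0+0 mod 2 = 1
  c[15] = d·G[:,15] = (10000110011101000101111110)·(00000000000111111111111111) mod 2 = 0+0+0+0+0+0+0+0+0+0+0+1+0+1+0+0+0+1+0+1+1+1+1+1+1+0 mod 2 = 1
  c[16] = d·G[:,16] = (10000110011101000101111110)·(00000000000100000000000000) mod 2 = 0+0+0+0+0+0+0+0+0+0+0+1+0+0+0+0+0+0+0+0+0+0+0+0+0+0 mod 2 = 1
  c[17] = d·G[:,17] = (10000110011101000101111110)·(00000000000010000000000000) mod 2 = 0+0+0+0+0+0+0+0+0+0+0+0+0+0+0+0+0+0+0+0+0+0+0+0+0+0 mod 2 = 0
  c[18] = d·G[:,18] = (10000110011101000101111110)·(00000000000001000000000000) mod 2 = 0+0+0+0+0+0+0+0+0+0+0+0+0+1+0+0+0+0+0+0+0+0+0+0+0+0 mod 2 = 1
  c[19] = d·G[:,19] = (10000110011101000101111110)·(00000000000000100000000000) mod 2 = 0+0+0+0+0+0+0+0+0+0+0+0+0+0+0+0+0+0+0+0+0+0+0+0+0+0 mod 2 = 0
  c[20] = d·G[:,20] = (10000110011101000101111110)·(00000000000000010000000000) mod 2 = 0+0+0+0+0+0+0+0+0+0+0+0+0+0+0+0+0+0+0+0+0+0+0+0+0+0 mod 2 = 0
  c[21] = d·G[:,21] = (10000110011101000101111110)·(00000000000000001000000000) mod 2 = 0+0+0+0+0+0+0+0+0+0+0+0+0+0+0+0+0+0+0+0+0+0+0+0+0+0 mod 2 = 0
  c[22] = d·G[:,22] = (10000110011101000101111110)·(00000000000000000100000000) mod 2 = 0+0+0+0+0+0+0+0+0+0+0+0+0+0+0+0+0+1+0+0+0+0+0+0+0+0 mod 2 = 1
  c[23] = d·G[:,23] = (10000110011101000101111110)·(00000000000000000010000000) mod 2 = 0+0+0+0+0+0+0+0+0+0+0+0+0+0+0+0+0+0+0+0+0+0+0+0+0+0 mod 2 = 0
  c[24] = d·G[:,24] = (10000110011101000101111110)·(00000000000000000001000000) mod 2 = 0+0+0+0+0+0+0+0+0+0+0+0+0+0+0+0+0+0+0+1+0+0+0+0+0+0 mod 2 = 1
  c[25] = d·G[:,25] = (10000110011101000101111110)·(00000000000000000000100000) mod 2 = 0+0+0+0+0+0+0+0+0+0+0+0+0+0+0+0+0+0+0+0+1+0+0+0+0+0 mod 2 = 1
  c[26] = d·G[:,26] = (10000110011101000101111110)·(00000000000000000000010000) mod 2 = 0+0+0+0+0+0+0+0+0+0+0+0+0+0+0+0+0+0+0+0+0+1+0+0+0+0 mod 2 = 1
  c[27] = d·G[:,27] = (10000110011101000101111110)·(00000000000000000000001000) mod 2 = 0+0+0+0+0+0+0+0+0+0+0+0+0+0+0+0+0+0+0+0+0+0+1+0+0+0 mod 2 = 1
  c[28] = d·G[:,28] = (10000110011101000101111110)·(00000000000000000000000100) mod 2 = 0+0+0+0+0+0+0+0+0+0+0+0+0+0+0+0+0+0+0+0+0+0+0+1+0+0 mod 2 = 1
  c[29] = d·G[:,29] = (10000110011101000101111110)·(00000000000000000000000010) mod 2 = 0+0+0+0+0+0+0+0+0+0+0+0+0+0+0+0+0+0+0+0+0+0+0+0+1+0 mod 2 = 1
  c[30] = d·G[:,30] = (10000110011101000101111110)·(00000000000000000000000001) mod 2 = 0+0+0+0+0+0+0+0+0+0+0+0+0+0+0+0+0+0+0+0+0+0+0+0+0+0 mod 2 = 0
Codeword = 1010000001100111101000101111110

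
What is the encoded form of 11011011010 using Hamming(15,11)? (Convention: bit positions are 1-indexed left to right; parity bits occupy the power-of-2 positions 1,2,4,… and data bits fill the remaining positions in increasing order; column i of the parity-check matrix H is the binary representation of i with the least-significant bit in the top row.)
Codeword c = d · G (mod 2), d = 11011011010:
  c[0] = d·G[:,0] = (11011011010)·(11011010101) mod 2 = 1+1+0+1+1+0+1+0+0+0+0 mod 2 = 1
  c[1] = d·G[:,1] = (11011011010)·(10110110011) mod 2 = 1+0+0+1+0+0+1+0+0+1+0 mod 2 = 0
  c[2] = d·G[:,2] = (11011011010)·(10000000000) mod 2 = 1+0+0+0+0+0+0+0+0+0+0 mod 2 = 1
  c[3] = d·G[:,3] = (11011011010)·(01110001111) mod 2 = 0+1+0+1+0+0+0+1+0+1+0 mod 2 = 0
  c[4] = d·G[:,4] = (11011011010)·(01000000000) mod 2 = 0+1+0+0+0+0+0+0+0+0+0 mod 2 = 1
  c[5] = d·G[:,5] = (11011011010)·(00100000000) mod 2 = 0+0+0+0+0+0+0+0+0+0+0 mod 2 = 0
  c[6] = d·G[:,6] = (11011011010)·(00010000000) mod 2 = 0+0+0+1+0+0+0+0+0+0+0 mod 2 = 1
  c[7] = d·G[:,7] = (11011011010)·(00001111111) mod 2 = 0+0+0+0+1+0+1+1+0+1+0 mod 2 = 0
  c[8] = d·G[:,8] = (11011011010)·(00001000000) mod 2 = 0+0+0+0+1+0+0+0+0+0+0 mod 2 = 1
  c[9] = d·G[:,9] = (11011011010)·(00000100000) mod 2 = 0+0+0+0+0+0+0+0+0+0+0 mod 2 = 0
  c[10] = d·G[:,10] = (11011011010)·(00000010000) mod 2 = 0+0+0+0+0+0+1+0+0+0+0 mod 2 = 1
  c[11] = d·G[:,11] = (11011011010)·(00000001000) mod 2 = 0+0+0+0+0+0+0+1+0+0+0 mod 2 = 1
  c[12] = d·G[:,12] = (11011011010)·(00000000100) mod 2 = 0+0+0+0+0+0+0+0+0+0+0 mod 2 = 0
  c[13] = d·G[:,13] = (11011011010)·(00000000010) mod 2 = 0+0+0+0+0+0+0+0+0+1+0 mod 2 = 1
  c[14] = d·G[:,14] = (11011011010)·(00000000001) mod 2 = 0+0+0+0+0+0+0+0+0+0+0 mod 2 = 0
Codeword = 101010101011010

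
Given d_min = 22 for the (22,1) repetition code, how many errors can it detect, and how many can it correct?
Detection only: up to d_min − 1 = 21 errors.
Correction: up to ⌊(d_min − 1)/2⌋ = ⌊21/2⌋ = 10 errors.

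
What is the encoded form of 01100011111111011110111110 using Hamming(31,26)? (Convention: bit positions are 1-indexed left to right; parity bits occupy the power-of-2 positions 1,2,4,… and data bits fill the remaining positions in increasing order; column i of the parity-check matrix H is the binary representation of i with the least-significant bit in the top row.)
Codeword c = d · G (mod 2), d = 01100011111111011110111110:
  c[0] = d·G[:,0] = (01100011111111011110111110)·(11011010101101010101010101) mod 2 = 0+1+0+0+0+0+1+0+1+0+1+1+0+1+0+1+0+1+0+0+0+1+0+1+0+0 mod 2 = 0
  c[1] = d·G[:,1] = (01100011111111011110111110)·(10110110011011001100110011) mod 2 = 0+0+1+0+0+0+1+0+0+1+1+0+1+1+0+0+1+1+0+0+1+1+0+0+1+0 mod 2 = 1
  c[2] = d·G[:,2] = (01100011111111011110111110)·(10000000000000000000000000) mod 2 = 0+0+0+0+0+0+0+0+0+0+0+0+0+0+0+0+0+0+0+0+0+0+0+0+0+0 mod 2 = 0
  c[3] = d·G[:,3] = (01100011111111011110111110)·(01110001111000111100001111) mod 2 = 0+1+1+0+0+0+0+1+1+1+1+0+0+0+0+1+1+1+0+0+0+0+1+1+1+0 mod 2 = 0
  c[4] = d·G[:,4] = (01100011111111011110111110)·(01000000000000000000000000) mod 2 = 0+1+0+0+0+0+0+0+0+0+0+0+0+0+0+0+0+0+0+0+0+0+0+0+0+0 mod 2 = 1
  c[5] = d·G[:,5] = (01100011111111011110111110)·(00100000000000000000000000) mod 2 = 0+0+1+0+0+0+0+0+0+0+0+0+0+0+0+0+0+0+0+0+0+0+0+0+0+0 mod 2 = 1
  c[6] = d·G[:,6] = (01100011111111011110111110)·(00010000000000000000000000) mod 2 = 0+0+0+0+0+0+0+0+0+0+0+0+0+0+0+0+0+0+0+0+0+0+0+0+0+0 mod 2 = 0
  c[7] = d·G[:,7] = (01100011111111011110111110)·(00001111111000000011111111) mod 2 = 0+0+0+0+0+0+1+1+1+1+1+0+0+0+0+0+0+0+1+0+1+1+1+1+1+0 mod 2 = 1
  c[8] = d·G[:,8] = (01100011111111011110111110)·(00001000000000000000000000) mod 2 = 0+0+0+0+0+0+0+0+0+0+0+0+0+0+0+0+0+0+0+0+0+0+0+0+0+0 mod 2 = 0
  c[9] = d·G[:,9] = (01100011111111011110111110)·(00000100000000000000000000) mod 2 = 0+0+0+0+0+0+0+0+0+0+0+0+0+0+0+0+0+0+0+0+0+0+0+0+0+0 mod 2 = 0
  c[10] = d·G[:,10] = (01100011111111011110111110)·(00000010000000000000000000) mod 2 = 0+0+0+0+0+0+1+0+0+0+0+0+0+0+0+0+0+0+0+0+0+0+0+0+0+0 mod 2 = 1
  c[11] = d·G[:,11] = (01100011111111011110111110)·(00000001000000000000000000) mod 2 = 0+0+0+0+0+0+0+1+0+0+0+0+0+0+0+0+0+0+0+0+0+0+0+0+0+0 mod 2 = 1
  c[12] = d·G[:,12] = (01100011111111011110111110)·(00000000100000000000000000) mod 2 = 0+0+0+0+0+0+0+0+1+0+0+0+0+0+0+0+0+0+0+0+0+0+0+0+0+0 mod 2 = 1
  c[13] = d·G[:,13] = (01100011111111011110111110)·(00000000010000000000000000) mod 2 = 0+0+0+0+0+0+0+0+0+1+0+0+0+0+0+0+0+0+0+0+0+0+0+0+0+0 mod 2 = 1
  c[14] = d·G[:,14] = (01100011111111011110111110)·(00000000001000000000000000) mod 2 = 0+0+0+0+0+0+0+0+0+0+1+0+0+0+0+0+0+0+0+0+0+0+0+0+0+0 mod 2 = 1
  c[15] = d·G[:,15] = (01100011111111011110111110)·(00000000000111111111111111) mod 2 = 0+0+0+0+0+0+0+0+0+0+0+1+1+1+0+1+1+1+1+0+1+1+1+1+1+0 mod 2 = 0
  c[16] = d·G[:,16] = (01100011111111011110111110)·(00000000000100000000000000) mod 2 = 0+0+0+0+0+0+0+0+0+0+0+1+0+0+0+0+0+0+0+0+0+0+0+0+0+0 mod 2 = 1
  c[17] = d·G[:,17] = (01100011111111011110111110)·(00000000000010000000000000) mod 2 = 0+0+0+0+0+0+0+0+0+0+0+0+1+0+0+0+0+0+0+0+0+0+0+0+0+0 mod 2 = 1
  c[18] = d·G[:,18] = (01100011111111011110111110)·(00000000000001000000000000) mod 2 = 0+0+0+0+0+0+0+0+0+0+0+0+0+1+0+0+0+0+0+0+0+0+0+0+0+0 mod 2 = 1
  c[19] = d·G[:,19] = (01100011111111011110111110)·(00000000000000100000000000) mod 2 = 0+0+0+0+0+0+0+0+0+0+0+0+0+0+0+0+0+0+0+0+0+0+0+0+0+0 mod 2 = 0
  c[20] = d·G[:,20] = (01100011111111011110111110)·(00000000000000010000000000) mod 2 = 0+0+0+0+0+0+0+0+0+0+0+0+0+0+0+1+0+0+0+0+0+0+0+0+0+0 mod 2 = 1
  c[21] = d·G[:,21] = (01100011111111011110111110)·(00000000000000001000000000) mod 2 = 0+0+0+0+0+0+0+0+0+0+0+0+0+0+0+0+1+0+0+0+0+0+0+0+0+0 mod 2 = 1
  c[22] = d·G[:,22] = (01100011111111011110111110)·(00000000000000000100000000) mod 2 = 0+0+0+0+0+0+0+0+0+0+0+0+0+0+0+0+0+1+0+0+0+0+0+0+0+0 mod 2 = 1
  c[23] = d·G[:,23] = (01100011111111011110111110)·(00000000000000000010000000) mod 2 = 0+0+0+0+0+0+0+0+0+0+0+0+0+0+0+0+0+0+1+0+0+0+0+0+0+0 mod 2 = 1
  c[24] = d·G[:,24] = (01100011111111011110111110)·(00000000000000000001000000) mod 2 = 0+0+0+0+0+0+0+0+0+0+0+0+0+0+0+0+0+0+0+0+0+0+0+0+0+0 mod 2 = 0
  c[25] = d·G[:,25] = (01100011111111011110111110)·(00000000000000000000100000) mod 2 = 0+0+0+0+0+0+0+0+0+0+0+0+0+0+0+0+0+0+0+0+1+0+0+0+0+0 mod 2 = 1
  c[26] = d·G[:,26] = (01100011111111011110111110)·(00000000000000000000010000) mod 2 = 0+0+0+0+0+0+0+0+0+0+0+0+0+0+0+0+0+0+0+0+0+1+0+0+0+0 mod 2 = 1
  c[27] = d·G[:,27] = (01100011111111011110111110)·(00000000000000000000001000) mod 2 = 0+0+0+0+0+0+0+0+0+0+0+0+0+0+0+0+0+0+0+0+0+0+1+0+0+0 mod 2 = 1
  c[28] = d·G[:,28] = (01100011111111011110111110)·(00000000000000000000000100) mod 2 = 0+0+0+0+0+0+0+0+0+0+0+0+0+0+0+0+0+0+0+0+0+0+0+1+0+0 mod 2 = 1
  c[29] = d·G[:,29] = (01100011111111011110111110)·(00000000000000000000000010) mod 2 = 0+0+0+0+0+0+0+0+0+0+0+0+0+0+0+0+0+0+0+0+0+0+0+0+1+0 mod 2 = 1
  c[30] = d·G[:,30] = (01100011111111011110111110)·(00000000000000000000000001) mod 2 = 0+0+0+0+0+0+0+0+0+0+0+0+0+0+0+0+0+0+0+0+0+0+0+0+0+0 mod 2 = 0
Codeword = 0100110100111110111011110111110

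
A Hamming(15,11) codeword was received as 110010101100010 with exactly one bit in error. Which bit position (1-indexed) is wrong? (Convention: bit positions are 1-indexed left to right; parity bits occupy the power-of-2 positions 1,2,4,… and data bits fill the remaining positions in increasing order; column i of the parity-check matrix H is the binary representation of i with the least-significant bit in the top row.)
Syndrome s = H · r^T (mod 2), r = 110010101100010:
  s[0] = (101010101010101)·(110010101100010) mod 2 = 1+0+0+0+1+0+1+0+1+0+0+0+0+0+0 mod 2 = 0
  s[1] = (011001100110011)·(110010101100010) mod 2 = 0+1+0+0+0+0+1+0+0+1+0+0+0+1+0 mod 2 = 0
  s[2] = (000111100001111)·(110010101100010) mod 2 = 0+0+0+0+1+0+1+0+0+0+0+0+0+1+0 mod 2 = 1
  s[3] = (000000011111111)·(110010101100010) mod 2 = 0+0+0+0+0+0+0+0+1+1+0+0+0+1+0 mod 2 = 1
Syndrome = 0011
Column i of H is the binary representation of i, so the syndrome is the binary index of the flipped bit.
Read s = 0011 with s[0] as LSB: 0·2^0 + 0·2^1 + 1·2^2 + 1·2^3 = 12.
Error is at bit position 12.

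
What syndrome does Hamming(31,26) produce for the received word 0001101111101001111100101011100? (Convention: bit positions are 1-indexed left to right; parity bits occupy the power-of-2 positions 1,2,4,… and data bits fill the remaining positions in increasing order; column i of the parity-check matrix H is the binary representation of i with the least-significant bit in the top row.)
Syndrome s = H · r^T (mod 2), r = 0001101111101001111100101011100:
  s[0] = (1010101010101010101010101010101)·(0001101111101001111100101011100) mod 2 = 0+0+0+0+1+0+1+0+1+0+1+0+1+0+0+0+1+0+1+0+0+0+1+0+1+0+1+0+1+0+0 mod 2 = 1
  s[1] = (0110011001100110011001100110011)·(0001101111101001111100101011100) mod 2 = 0+0+0+0+0+0+1+0+0+1+1+0+0+0+0+0+0+1+1+0+0+0+1+0+0+0+1+0+0+0+0 mod 2 = 1
  s[2] = (0001111000011110000111100001111)·(0001101111101001111100101011100) mod 2 = 0+0+0+1+1+0+1+0+0+0+0+0+1+0+0+0+0+0+0+1+0+0+1+0+0+0+0+1+1+0+0 mod 2 = 0
  s[3] = (0000000111111110000000011111111)·(0001101111101001111100101011100) mod 2 = 0+0+0+0+0+0+0+1+1+1+1+0+1+0+0+0+0+0+0+0+0+0+0+0+1+0+1+1+1+0+0 mod 2 = 1
  s[4] = (0000000000000001111111111111111)·(0001101111101001111100101011100) mod 2 = 0+0+0+0+0+0+0+0+0+0+0+0+0+0+0+1+1+1+1+1+0+0+1+0+1+0+1+1+1+0+0 mod 2 = 0
Syndrome = 11010
Non-zero syndrome: error at position 11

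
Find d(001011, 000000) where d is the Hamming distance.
XOR = 001011, count of 1s = 3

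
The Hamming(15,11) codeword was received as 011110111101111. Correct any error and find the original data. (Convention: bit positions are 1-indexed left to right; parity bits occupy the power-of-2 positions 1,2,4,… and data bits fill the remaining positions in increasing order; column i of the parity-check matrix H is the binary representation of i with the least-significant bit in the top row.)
Syndrome s = H · r^T (mod 2), r = 011110111101111:
  s[0] = (101010101010101)·(011110111101111) mod 2 = 0+0+1+0+1+0+1+0+1+0+0+0+1+0+1 mod 2 = 0
  s[1] = (011001100110011)·(011110111101111) mod 2 = 0+1+1+0+0+0+1+0+0+1+0+0+0+1+1 mod 2 = 0
  s[2] = (000111100001111)·(011110111101111) mod 2 = 0+0+0+1+1+0+1+0+0+0+0+1+1+1+1 mod 2 = 1
  s[3] = (000000011111111)·(011110111101111) mod 2 = 0+0+0+0+0+0+0+1+1+1+0+1+1+1+1 mod 2 = 1
Syndrome = 0011
Column 12 of H equals this syndrome → error at bit 12 (1-indexed).
Flip bit 12: 011110111101111 → 011110111100111
Extract data bits at positions {3,5,6,7,9,10,11,12,13,14,15}: 11011100111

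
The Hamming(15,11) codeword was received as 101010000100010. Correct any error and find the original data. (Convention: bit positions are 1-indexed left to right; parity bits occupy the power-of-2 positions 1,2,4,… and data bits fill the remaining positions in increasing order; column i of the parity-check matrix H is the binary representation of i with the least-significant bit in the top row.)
Syndrome s = H · r^T (mod 2), r = 101010000100010:
  s[0] = (101010101010101)·(101010000100010) mod 2 = 1+0+1+0+1+0+0+0+0+0+0+0+0+0+0 mod 2 = 1
  s[1] = (011001100110011)·(101010000100010) mod 2 = 0+0+1+0+0+0+0+0+0+1+0+0+0+1+0 mod 2 = 1
  s[2] = (000111100001111)·(101010000100010) mod 2 = 0+0+0+0+1+0+0+0+0+0+0+0+0+1+0 mod 2 = 0
  s[3] = (000000011111111)·(101010000100010) mod 2 = 0+0+0+0+0+0+0+0+0+1+0+0+0+1+0 mod 2 = 0
Syndrome = 1100
Column 3 of H equals this syndrome → error at bit 3 (1-indexed).
Flip bit 3: 101010000100010 → 100010000100010
Extract data bits at positions {3,5,6,7,9,10,11,12,13,14,15}: 01000100010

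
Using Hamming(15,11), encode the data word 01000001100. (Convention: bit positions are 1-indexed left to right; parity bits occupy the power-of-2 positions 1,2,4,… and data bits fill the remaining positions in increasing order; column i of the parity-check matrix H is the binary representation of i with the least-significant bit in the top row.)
Codeword c = d · G (mod 2), d = 01000001100:
  c[0] = d·G[:,0] = (01000001100)·(11011010101) mod 2 = 0+1+0+0+0+0+0+0+1+0+0 mod 2 = 0
  c[1] = d·G[:,1] = (01000001100)·(10110110011) mod 2 = 0+0+0+0+0+0+0+0+0+0+0 mod 2 = 0
  c[2] = d·G[:,2] = (01000001100)·(10000000000) mod 2 = 0+0+0+0+0+0+0+0+0+0+0 mod 2 = 0
  c[3] = d·G[:,3] = (01000001100)·(01110001111) mod 2 = 0+1+0+0+0+0+0+1+1+0+0 mod 2 = 1
  c[4] = d·G[:,4] = (01000001100)·(01000000000) mod 2 = 0+1+0+0+0+0+0+0+0+0+0 mod 2 = 1
  c[5] = d·G[:,5] = (01000001100)·(00100000000) mod 2 = 0+0+0+0+0+0+0+0+0+0+0 mod 2 = 0
  c[6] = d·G[:,6] = (01000001100)·(00010000000) mod 2 = 0+0+0+0+0+0+0+0+0+0+0 mod 2 = 0
  c[7] = d·G[:,7] = (01000001100)·(00001111111) mod 2 = 0+0+0+0+0+0+0+1+1+0+0 mod 2 = 0
  c[8] = d·G[:,8] = (01000001100)·(00001000000) mod 2 = 0+0+0+0+0+0+0+0+0+0+0 mod 2 = 0
  c[9] = d·G[:,9] = (01000001100)·(00000100000) mod 2 = 0+0+0+0+0+0+0+0+0+0+0 mod 2 = 0
  c[10] = d·G[:,10] = (01000001100)·(00000010000) mod 2 = 0+0+0+0+0+0+0+0+0+0+0 mod 2 = 0
  c[11] = d·G[:,11] = (01000001100)·(00000001000) mod 2 = 0+0+0+0+0+0+0+1+0+0+0 mod 2 = 1
  c[12] = d·G[:,12] = (01000001100)·(00000000100) mod 2 = 0+0+0+0+0+0+0+0+1+0+0 mod 2 = 1
  c[13] = d·G[:,13] = (01000001100)·(00000000010) mod 2 = 0+0+0+0+0+0+0+0+0+0+0 mod 2 = 0
  c[14] = d·G[:,14] = (01000001100)·(00000000001) mod 2 = 0+0+0+0+0+0+0+0+0+0+0 mod 2 = 0
Codeword = 000110000001100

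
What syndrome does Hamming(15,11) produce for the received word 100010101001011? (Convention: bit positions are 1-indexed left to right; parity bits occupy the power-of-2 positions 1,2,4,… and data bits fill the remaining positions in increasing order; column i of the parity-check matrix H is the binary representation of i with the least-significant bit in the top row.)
Syndrome s = H · r^T (mod 2), r = 100010101001011:
  s[0] = (101010101010101)·(100010101001011) mod 2 = 1+0+0+0+1+0+1+0+1+0+0+0+0+0+1 mod 2 = 1
  s[1] = (011001100110011)·(100010101001011) mod 2 = 0+0+0+0+0+0+1+0+0+0+0+0+0+1+1 mod 2 = 1
  s[2] = (000111100001111)·(100010101001011) mod 2 = 0+0+0+0+1+0+1+0+0+0+0+1+0+1+1 mod 2 = 1
  s[3] = (000000011111111)·(100010101001011) mod 2 = 0+0+0+0+0+0+0+0+1+0+0+1+0+1+1 mod 2 = 0
Syndrome = 1110
Non-zero syndrome: error at position 7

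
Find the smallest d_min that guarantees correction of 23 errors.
Correcting t errors requires d_min ≥ 2t + 1 = 2·23 + 1 = 47.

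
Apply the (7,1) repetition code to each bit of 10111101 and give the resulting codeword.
Repeat each bit 7× and concatenate:
1→1111111  0→0000000  1→1111111  1→1111111  1→1111111  1→1111111  0→0000000  1→1111111
Codeword = 11111110000000111111111111111111111111111100000001111111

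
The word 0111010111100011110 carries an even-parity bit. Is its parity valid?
Sum of all bits: 0+1+1+1+0+1+0+1+1+1+1+0+0+0+1+1+1+1+0 = 12; 12 mod 2 = 0. Result is 0 → valid parity.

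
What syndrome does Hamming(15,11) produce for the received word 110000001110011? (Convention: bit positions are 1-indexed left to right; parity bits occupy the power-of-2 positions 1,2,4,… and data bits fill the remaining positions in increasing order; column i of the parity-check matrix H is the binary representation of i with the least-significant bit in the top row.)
Syndrome s = H · r^T (mod 2), r = 110000001110011:
  s[0] = (101010101010101)·(110000001110011) mod 2 = 1+0+0+0+0+0+0+0+1+0+1+0+0+0+1 mod 2 = 0
  s[1] = (011001100110011)·(110000001110011) mod 2 = 0+1+0+0+0+0+0+0+0+1+1+0+0+1+1 mod 2 = 1
  s[2] = (000111100001111)·(110000001110011) mod 2 = 0+0+0+0+0+0+0+0+0+0+0+0+0+1+1 mod 2 = 0
  s[3] = (000000011111111)·(110000001110011) mod 2 = 0+0+0+0+0+0+0+0+1+1+1+0+0+1+1 mod 2 = 1
Syndrome = 0101
Non-zero syndrome: error at position 10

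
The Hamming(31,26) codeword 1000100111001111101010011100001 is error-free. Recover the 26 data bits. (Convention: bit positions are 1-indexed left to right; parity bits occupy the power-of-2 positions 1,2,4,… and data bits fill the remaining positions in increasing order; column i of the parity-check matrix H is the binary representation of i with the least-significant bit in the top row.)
Parity bits occupy power-of-2 positions; data bits are at positions {3,5,6,7,9,10,11,12,13,14,15,17,18,19,20,21,22,23,24,25,26,27,28,29,30,31} (1-indexed).
Extract: c[3]=0 c[5]=1 c[6]=0 c[7]=0 c[9]=1 c[10]=1 c[11]=0 c[12]=0 c[13]=1 c[14]=1 c[15]=1 c[17]=1 c[18]=0 c[19]=1 c[20]=0 c[21]=1 c[22]=0 c[23]=0 c[24]=1 c[25]=1 c[26]=1 c[27]=0 c[28]=0 c[29]=0 c[30]=0 c[31]=1
Data = 01001100111101010011100001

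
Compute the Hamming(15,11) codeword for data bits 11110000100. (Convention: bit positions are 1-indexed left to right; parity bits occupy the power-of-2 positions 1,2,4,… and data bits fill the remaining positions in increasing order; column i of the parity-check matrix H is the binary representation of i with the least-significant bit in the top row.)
Codeword c = d · G (mod 2), d = 11110000100:
  c[0] = d·G[:,0] = (11110000100)·(11011010101) mod 2 = 1+1+0+1+0+0+0+0+1+0+0 mod 2 = 0
  c[1] = d·G[:,1] = (11110000100)·(10110110011) mod 2 = 1+0+1+1+0+0+0+0+0+0+0 mod 2 = 1
  c[2] = d·G[:,2] = (11110000100)·(10000000000) mod 2 = 1+0+0+0+0+0+0+0+0+0+0 mod 2 = 1
  c[3] = d·G[:,3] = (11110000100)·(01110001111) mod 2 = 0+1+1+1+0+0+0+0+1+0+0 mod 2 = 0
  c[4] = d·G[:,4] = (11110000100)·(01000000000) mod 2 = 0+1+0+0+0+0+0+0+0+0+0 mod 2 = 1
  c[5] = d·G[:,5] = (11110000100)·(00100000000) mod 2 = 0+0+1+0+0+0+0+0+0+0+0 mod 2 = 1
  c[6] = d·G[:,6] = (11110000100)·(00010000000) mod 2 = 0+0+0+1+0+0+0+0+0+0+0 mod 2 = 1
  c[7] = d·G[:,7] = (11110000100)·(00001111111) mod 2 = 0+0+0+0+0+0+0+0+1+0+0 mod 2 = 1
  c[8] = d·G[:,8] = (11110000100)·(00001000000) mod 2 = 0+0+0+0+0+0+0+0+0+0+0 mod 2 = 0
  c[9] = d·G[:,9] = (11110000100)·(00000100000) mod 2 = 0+0+0+0+0+0+0+0+0+0+0 mod 2 = 0
  c[10] = d·G[:,10] = (11110000100)·(00000010000) mod 2 = 0+0+0+0+0+0+0+0+0+0+0 mod 2 = 0
  c[11] = d·G[:,11] = (11110000100)·(00000001000) mod 2 = 0+0+0+0+0+0+0+0+0+0+0 mod 2 = 0
  c[12] = d·G[:,12] = (11110000100)·(00000000100) mod 2 = 0+0+0+0+0+0+0+0+1+0+0 mod 2 = 1
  c[13] = d·G[:,13] = (11110000100)·(00000000010) mod 2 = 0+0+0+0+0+0+0+0+0+0+0 mod 2 = 0
  c[14] = d·G[:,14] = (11110000100)·(00000000001) mod 2 = 0+0+0+0+0+0+0+0+0+0+0 mod 2 = 0
Codeword = 011011110000100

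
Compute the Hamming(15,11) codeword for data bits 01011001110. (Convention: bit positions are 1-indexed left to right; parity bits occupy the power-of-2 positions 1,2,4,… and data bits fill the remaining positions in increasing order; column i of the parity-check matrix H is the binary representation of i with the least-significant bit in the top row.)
Codeword c = d · G (mod 2), d = 01011001110:
  c[0] = d·G[:,0] = (01011001110)·(11011010101) mod 2 = 0+1+0+1+1+0+0+0+1+0+0 mod 2 = 0
  c[1] = d·G[:,1] = (01011001110)·(10110110011) mod 2 = 0+0+0+1+0+0+0+0+0+1+0 mod 2 = 0
  c[2] = d·G[:,2] = (01011001110)·(10000000000) mod 2 = 0+0+0+0+0+0+0+0+0+0+0 mod 2 = 0
  c[3] = d·G[:,3] = (01011001110)·(01110001111) mod 2 = 0+1+0+1+0+0+0+1+1+1+0 mod 2 = 1
  c[4] = d·G[:,4] = (01011001110)·(01000000000) mod 2 = 0+1+0+0+0+0+0+0+0+0+0 mod 2 = 1
  c[5] = d·G[:,5] = (01011001110)·(00100000000) mod 2 = 0+0+0+0+0+0+0+0+0+0+0 mod 2 = 0
  c[6] = d·G[:,6] = (01011001110)·(00010000000) mod 2 = 0+0+0+1+0+0+0+0+0+0+0 mod 2 = 1
  c[7] = d·G[:,7] = (01011001110)·(00001111111) mod 2 = 0+0+0+0+1+0+0+1+1+1+0 mod 2 = 0
  c[8] = d·G[:,8] = (01011001110)·(00001000000) mod 2 = 0+0+0+0+1+0+0+0+0+0+0 mod 2 = 1
  c[9] = d·G[:,9] = (01011001110)·(00000100000) mod 2 = 0+0+0+0+0+0+0+0+0+0+0 mod 2 = 0
  c[10] = d·G[:,10] = (01011001110)·(00000010000) mod 2 = 0+0+0+0+0+0+0+0+0+0+0 mod 2 = 0
  c[11] = d·G[:,11] = (01011001110)·(00000001000) mod 2 = 0+0+0+0+0+0+0+1+0+0+0 mod 2 = 1
  c[12] = d·G[:,12] = (01011001110)·(00000000100) mod 2 = 0+0+0+0+0+0+0+0+1+0+0 mod 2 = 1
  c[13] = d·G[:,13] = (01011001110)·(00000000010) mod 2 = 0+0+0+0+0+0+0+0+0+1+0 mod 2 = 1
  c[14] = d·G[:,14] = (01011001110)·(00000000001) mod 2 = 0+0+0+0+0+0+0+0+0+0+0 mod 2 = 0
Codeword = 000110101001110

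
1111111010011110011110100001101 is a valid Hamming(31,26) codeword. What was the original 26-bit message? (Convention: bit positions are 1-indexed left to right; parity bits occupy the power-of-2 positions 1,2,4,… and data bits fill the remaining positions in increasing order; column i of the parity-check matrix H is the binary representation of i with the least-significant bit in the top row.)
Parity bits occupy power-of-2 positions; data bits are at positions {3,5,6,7,9,10,11,12,13,14,15,17,18,19,20,21,22,23,24,25,26,27,28,29,30,31} (1-indexed).
Extract: c[3]=1 c[5]=1 c[6]=1 c[7]=1 c[9]=1 c[10]=0 c[11]=0 c[12]=1 c[13]=1 c[14]=1 c[15]=1 c[17]=0 c[18]=1 c[19]=1 c[20]=1 c[21]=1 c[22]=0 c[23]=1 c[24]=0 c[25]=0 c[26]=0 c[27]=0 c[28]=1 c[29]=1 c[30]=0 c[31]=1
Data = 11111001111011110100001101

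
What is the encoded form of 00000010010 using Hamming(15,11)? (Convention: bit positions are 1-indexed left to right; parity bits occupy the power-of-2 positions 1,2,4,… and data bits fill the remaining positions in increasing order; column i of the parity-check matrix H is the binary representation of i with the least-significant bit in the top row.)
Codeword c = d · G (mod 2), d = 00000010010:
  c[0] = d·G[:,0] = (00000010010)·(11011010101) mod 2 = 0+0+0+0+0+0+1+0+0+0+0 mod 2 = 1
  c[1] = d·G[:,1] = (00000010010)·(10110110011) mod 2 = 0+0+0+0+0+0+1+0+0+1+0 mod 2 = 0
  c[2] = d·G[:,2] = (00000010010)·(10000000000) mod 2 = 0+0+0+0+0+0+0+0+0+0+0 mod 2 = 0
  c[3] = d·G[:,3] = (00000010010)·(01110001111) mod 2 = 0+0+0+0+0+0+0+0+0+1+0 mod 2 = 1
  c[4] = d·G[:,4] = (00000010010)·(01000000000) mod 2 = 0+0+0+0+0+0+0+0+0+0+0 mod 2 = 0
  c[5] = d·G[:,5] = (00000010010)·(00100000000) mod 2 = 0+0+0+0+0+0+0+0+0+0+0 mod 2 = 0
  c[6] = d·G[:,6] = (00000010010)·(00010000000) mod 2 = 0+0+0+0+0+0+0+0+0+0+0 mod 2 = 0
  c[7] = d·G[:,7] = (00000010010)·(00001111111) mod 2 = 0+0+0+0+0+0+1+0+0+1+0 mod 2 = 0
  c[8] = d·G[:,8] = (00000010010)·(00001000000) mod 2 = 0+0+0+0+0+0+0+0+0+0+0 mod 2 = 0
  c[9] = d·G[:,9] = (00000010010)·(00000100000) mod 2 = 0+0+0+0+0+0+0+0+0+0+0 mod 2 = 0
  c[10] = d·G[:,10] = (00000010010)·(00000010000) mod 2 = 0+0+0+0+0+0+1+0+0+0+0 mod 2 = 1
  c[11] = d·G[:,11] = (00000010010)·(00000001000) mod 2 = 0+0+0+0+0+0+0+0+0+0+0 mod 2 = 0
  c[12] = d·G[:,12] = (00000010010)·(00000000100) mod 2 = 0+0+0+0+0+0+0+0+0+0+0 mod 2 = 0
  c[13] = d·G[:,13] = (00000010010)·(00000000010) mod 2 = 0+0+0+0+0+0+0+0+0+1+0 mod 2 = 1
  c[14] = d·G[:,14] = (00000010010)·(00000000001) mod 2 = 0+0+0+0+0+0+0+0+0+0+0 mod 2 = 0
Codeword = 100100000010010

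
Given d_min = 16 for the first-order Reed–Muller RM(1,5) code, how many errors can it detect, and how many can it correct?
Detection only: up to d_min − 1 = 15 errors.
Correction: up to ⌊(d_min − 1)/2⌋ = ⌊15/2⌋ = 7 errors.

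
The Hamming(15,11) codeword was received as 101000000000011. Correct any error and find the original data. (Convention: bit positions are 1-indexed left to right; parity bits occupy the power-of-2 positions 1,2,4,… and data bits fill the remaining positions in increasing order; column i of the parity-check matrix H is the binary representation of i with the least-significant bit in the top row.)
Syndrome s = H · r^T (mod 2), r = 101000000000011:
  s[0] = (101010101010101)·(101000000000011) mod 2 = 1+0+1+0+0+0+0+0+0+0+0+0+0+0+1 mod 2 = 1
  s[1] = (011001100110011)·(101000000000011) mod 2 = 0+0+1+0+0+0+0+0+0+0+0+0+0+1+1 mod 2 = 1
  s[2] = (000111100001111)·(101000000000011) mod 2 = 0+0+0+0+0+0+0+0+0+0+0+0+0+1+1 mod 2 = 0
  s[3] = (000000011111111)·(101000000000011) mod 2 = 0+0+0+0+0+0+0+0+0+0+0+0+0+1+1 mod 2 = 0
Syndrome = 1100
Column 3 of H equals this syndrome → error at bit 3 (1-indexed).
Flip bit 3: 101000000000011 → 100000000000011
Extract data bits at positions {3,5,6,7,9,10,11,12,13,14,15}: 00000000011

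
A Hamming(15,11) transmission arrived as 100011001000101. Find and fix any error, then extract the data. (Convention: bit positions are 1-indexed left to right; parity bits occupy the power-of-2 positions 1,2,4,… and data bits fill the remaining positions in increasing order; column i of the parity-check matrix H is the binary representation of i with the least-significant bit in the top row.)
Syndrome s = H · r^T (mod 2), r = 100011001000101:
  s[0] = (101010101010101)·(100011001000101) mod 2 = 1+0+0+0+1+0+0+0+1+0+0+0+1+0+1 mod 2 = 1
  s[1] = (011001100110011)·(100011001000101) mod 2 = 0+0+0+0+0+1+0+0+0+0+0+0+0+0+1 mod 2 = 0
  s[2] = (000111100001111)·(100011001000101) mod 2 = 0+0+0+0+1+1+0+0+0+0+0+0+1+0+1 mod 2 = 0
  s[3] = (000000011111111)·(100011001000101) mod 2 = 0+0+0+0+0+0+0+0+1+0+0+0+1+0+1 mod 2 = 1
Syndrome = 1001
Column 9 of H equals this syndrome → error at bit 9 (1-indexed).
Flip bit 9: 100011001000101 → 100011000000101
Extract data bits at positions {3,5,6,7,9,10,11,12,13,14,15}: 01100000101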